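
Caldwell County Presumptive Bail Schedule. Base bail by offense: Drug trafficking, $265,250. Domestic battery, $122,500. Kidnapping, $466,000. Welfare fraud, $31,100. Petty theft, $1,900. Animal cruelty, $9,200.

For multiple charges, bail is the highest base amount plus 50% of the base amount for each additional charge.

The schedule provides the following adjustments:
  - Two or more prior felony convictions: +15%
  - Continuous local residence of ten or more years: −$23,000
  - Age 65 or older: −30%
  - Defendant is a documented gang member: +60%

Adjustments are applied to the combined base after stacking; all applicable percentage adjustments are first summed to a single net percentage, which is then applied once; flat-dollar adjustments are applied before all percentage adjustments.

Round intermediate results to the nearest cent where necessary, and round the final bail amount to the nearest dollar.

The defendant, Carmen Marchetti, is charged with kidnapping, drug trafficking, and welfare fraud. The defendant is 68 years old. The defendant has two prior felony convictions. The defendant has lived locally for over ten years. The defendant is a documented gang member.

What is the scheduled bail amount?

$857,204

Base amounts from the schedule: kidnapping $466,000; drug trafficking $265,250; welfare fraud $31,100.
Stacking rule: highest base plus 50% of each additional charge. Highest is kidnapping at $466,000. Additional: $265,250 × 50% = $132,625; $31,100 × 50% = $15,550. Combined base = $466,000 + $148,175 = $614,175.
Continuous local residence of ten or more years (−$23,000 flat): $614,175 − $23,000 = $591,175.
Net percentage adjustment: +15% −30% +60% = +45%. $591,175 × 1.45 = $857,203.75.
Rounded to the nearest dollar: $857,204.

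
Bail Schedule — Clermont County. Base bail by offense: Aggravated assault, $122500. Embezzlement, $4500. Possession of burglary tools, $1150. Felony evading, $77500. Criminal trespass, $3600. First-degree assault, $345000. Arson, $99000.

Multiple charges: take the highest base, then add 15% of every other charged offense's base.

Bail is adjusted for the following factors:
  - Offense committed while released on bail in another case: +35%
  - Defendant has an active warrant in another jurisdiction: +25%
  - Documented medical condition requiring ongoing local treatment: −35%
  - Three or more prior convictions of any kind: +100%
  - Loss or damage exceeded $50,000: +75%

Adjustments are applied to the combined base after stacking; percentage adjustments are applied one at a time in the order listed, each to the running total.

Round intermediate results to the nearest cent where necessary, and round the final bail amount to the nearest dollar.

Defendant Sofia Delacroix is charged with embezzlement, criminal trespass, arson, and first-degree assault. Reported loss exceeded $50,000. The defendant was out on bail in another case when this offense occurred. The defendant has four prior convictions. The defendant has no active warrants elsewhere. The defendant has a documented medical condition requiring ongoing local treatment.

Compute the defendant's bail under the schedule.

Base amounts from the schedule: embezzlement $4500; criminal trespass $3600; arson $99000; first-degree assault $345000.
Stacking rule: highest base plus 15% of each additional charge. Highest is first-degree assault at $345000. Additional: $4500 × 15% = $675; $3600 × 15% = $540; $99000 × 15% = $14850. Combined base = $345000 + $16065 = $361065.
Offense committed while released on bail in another case (+35%): $361065 × 1.35 = $487437.75.
Documented medical condition requiring ongoing local treatment (−35%): $487437.75 × 0.65 = $316834.54.
Three or more prior convictions of any kind (+100%): $316834.54 × 2 = $633669.08.
Loss or damage exceeded $50,000 (+75%): $633669.08 × 1.75 = $1108920.89.
Rounded to the nearest dollar: $1108921.

$1108921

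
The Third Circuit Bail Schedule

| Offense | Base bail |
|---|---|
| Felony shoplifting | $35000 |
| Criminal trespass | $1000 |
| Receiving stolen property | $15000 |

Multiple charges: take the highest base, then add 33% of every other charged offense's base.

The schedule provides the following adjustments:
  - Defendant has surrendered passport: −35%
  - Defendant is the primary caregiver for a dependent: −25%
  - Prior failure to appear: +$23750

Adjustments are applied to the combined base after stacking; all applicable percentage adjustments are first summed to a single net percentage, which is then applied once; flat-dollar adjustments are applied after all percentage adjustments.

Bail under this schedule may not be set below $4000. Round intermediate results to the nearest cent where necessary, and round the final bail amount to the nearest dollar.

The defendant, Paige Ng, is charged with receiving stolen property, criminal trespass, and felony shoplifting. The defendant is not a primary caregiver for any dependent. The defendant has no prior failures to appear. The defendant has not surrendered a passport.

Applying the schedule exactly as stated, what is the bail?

Base amounts from the schedule: receiving stolen property $15000; criminal trespass $1000; felony shoplifting $35000.
Stacking rule: highest base plus 33% of each additional charge. Highest is felony shoplifting at $35000. Additional: $15000 × 33% = $4950; $1000 × 33% = $330. Combined base = $35000 + $5280 = $40280.
No adjustment factors apply to this defendant.
$40280 is at or above the $4000 minimum.

$40280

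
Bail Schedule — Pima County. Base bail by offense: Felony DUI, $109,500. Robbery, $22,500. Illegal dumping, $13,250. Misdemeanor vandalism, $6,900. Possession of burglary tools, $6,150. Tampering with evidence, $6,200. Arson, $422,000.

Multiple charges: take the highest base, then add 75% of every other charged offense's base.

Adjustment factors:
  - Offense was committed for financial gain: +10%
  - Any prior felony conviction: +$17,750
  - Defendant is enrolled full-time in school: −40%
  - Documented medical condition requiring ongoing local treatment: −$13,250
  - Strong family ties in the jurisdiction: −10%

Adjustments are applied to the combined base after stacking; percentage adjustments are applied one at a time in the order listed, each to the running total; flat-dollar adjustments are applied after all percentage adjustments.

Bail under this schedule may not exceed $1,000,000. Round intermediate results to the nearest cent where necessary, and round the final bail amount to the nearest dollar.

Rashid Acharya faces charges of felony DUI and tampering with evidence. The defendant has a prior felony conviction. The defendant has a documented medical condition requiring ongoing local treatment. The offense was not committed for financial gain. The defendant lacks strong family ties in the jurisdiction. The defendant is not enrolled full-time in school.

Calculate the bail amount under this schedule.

Base amounts from the schedule: felony DUI $109,500; tampering with evidence $6,200.
Stacking rule: highest base plus 75% of each additional charge. Highest is felony DUI at $109,500. Additional: $6,200 × 75% = $4,650. Combined base = $109,500 + $4,650 = $114,150.
Any prior felony conviction (+$17,750 flat): $114,150 + $17,750 = $131,900.
Documented medical condition requiring ongoing local treatment (−$13,250 flat): $131,900 − $13,250 = $118,650.
$118,650 is within the $1,000,000 maximum.

$118,650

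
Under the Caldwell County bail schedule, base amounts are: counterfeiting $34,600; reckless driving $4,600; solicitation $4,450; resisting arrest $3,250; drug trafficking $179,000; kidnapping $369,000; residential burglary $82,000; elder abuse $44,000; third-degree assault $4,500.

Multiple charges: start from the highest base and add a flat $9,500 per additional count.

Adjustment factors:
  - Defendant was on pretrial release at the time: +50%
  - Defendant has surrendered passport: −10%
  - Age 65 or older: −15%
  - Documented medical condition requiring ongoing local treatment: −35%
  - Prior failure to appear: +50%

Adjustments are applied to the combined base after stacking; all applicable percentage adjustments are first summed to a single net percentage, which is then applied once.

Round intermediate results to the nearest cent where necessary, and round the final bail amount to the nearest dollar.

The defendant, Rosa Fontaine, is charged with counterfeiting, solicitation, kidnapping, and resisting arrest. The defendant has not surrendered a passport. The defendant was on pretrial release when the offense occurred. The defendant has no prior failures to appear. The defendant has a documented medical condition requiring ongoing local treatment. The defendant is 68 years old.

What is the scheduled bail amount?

Base amounts from the schedule: counterfeiting $34,600; solicitation $4,450; kidnapping $369,000; resisting arrest $3,250.
Stacking rule: highest base plus $9,500 per additional charge. Highest is kidnapping at $369,000; 3 additional charges → +$28,500. Combined base = $397,500.
Net percentage adjustment: +50% −15% −35% = +0%. $397,500 × 1 = $397,500.

$397,500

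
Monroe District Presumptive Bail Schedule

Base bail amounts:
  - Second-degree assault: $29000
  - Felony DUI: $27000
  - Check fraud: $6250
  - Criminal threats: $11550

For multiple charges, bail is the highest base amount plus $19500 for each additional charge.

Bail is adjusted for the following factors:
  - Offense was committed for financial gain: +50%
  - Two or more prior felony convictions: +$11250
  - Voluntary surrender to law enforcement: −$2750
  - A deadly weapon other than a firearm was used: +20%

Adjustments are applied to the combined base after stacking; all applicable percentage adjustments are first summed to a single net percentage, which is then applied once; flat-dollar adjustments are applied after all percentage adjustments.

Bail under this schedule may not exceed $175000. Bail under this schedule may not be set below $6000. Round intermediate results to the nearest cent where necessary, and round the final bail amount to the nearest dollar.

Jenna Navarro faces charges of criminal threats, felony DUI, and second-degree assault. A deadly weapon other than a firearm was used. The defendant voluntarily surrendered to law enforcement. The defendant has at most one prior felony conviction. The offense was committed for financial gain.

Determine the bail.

$112850

Base amounts from the schedule: criminal threats $11550; felony DUI $27000; second-degree assault $29000.
Stacking rule: highest base plus $19500 per additional charge. Highest is second-degree assault at $29000; 2 additional charges → +$39000. Combined base = $68000.
Net percentage adjustment: +50% +20% = +70%. $68000 × 1.7 = $115600.
Voluntary surrender to law enforcement (−$2750 flat): $115600 − $2750 = $112850.
$112850 is within the $175000 maximum.
$112850 is at or above the $6000 minimum.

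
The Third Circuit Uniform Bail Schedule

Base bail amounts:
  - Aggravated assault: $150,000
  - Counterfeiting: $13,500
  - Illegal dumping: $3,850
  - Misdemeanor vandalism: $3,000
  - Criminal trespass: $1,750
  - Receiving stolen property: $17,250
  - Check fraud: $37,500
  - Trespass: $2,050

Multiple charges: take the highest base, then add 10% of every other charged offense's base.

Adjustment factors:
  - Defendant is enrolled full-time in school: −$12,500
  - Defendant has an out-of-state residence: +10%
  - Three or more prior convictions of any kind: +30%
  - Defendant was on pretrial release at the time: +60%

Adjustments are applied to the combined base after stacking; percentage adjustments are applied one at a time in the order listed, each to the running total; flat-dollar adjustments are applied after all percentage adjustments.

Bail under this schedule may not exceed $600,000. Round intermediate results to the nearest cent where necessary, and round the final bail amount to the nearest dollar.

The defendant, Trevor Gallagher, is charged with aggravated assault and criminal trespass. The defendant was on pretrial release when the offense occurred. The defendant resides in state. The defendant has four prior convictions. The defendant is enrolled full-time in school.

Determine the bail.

Base amounts from the schedule: aggravated assault $150,000; criminal trespass $1,750.
Stacking rule: highest base plus 10% of each additional charge. Highest is aggravated assault at $150,000. Additional: $1,750 × 10% = $175. Combined base = $150,000 + $175 = $150,175.
Three or more prior convictions of any kind (+30%): $150,175 × 1.3 = $195,227.50.
Defendant was on pretrial release at the time (+60%): $195,227.50 × 1.6 = $312,364.
Defendant is enrolled full-time in school (−$12,500 flat): $312,364 − $12,500 = $299,864.
$299,864 is within the $600,000 maximum.

$299,864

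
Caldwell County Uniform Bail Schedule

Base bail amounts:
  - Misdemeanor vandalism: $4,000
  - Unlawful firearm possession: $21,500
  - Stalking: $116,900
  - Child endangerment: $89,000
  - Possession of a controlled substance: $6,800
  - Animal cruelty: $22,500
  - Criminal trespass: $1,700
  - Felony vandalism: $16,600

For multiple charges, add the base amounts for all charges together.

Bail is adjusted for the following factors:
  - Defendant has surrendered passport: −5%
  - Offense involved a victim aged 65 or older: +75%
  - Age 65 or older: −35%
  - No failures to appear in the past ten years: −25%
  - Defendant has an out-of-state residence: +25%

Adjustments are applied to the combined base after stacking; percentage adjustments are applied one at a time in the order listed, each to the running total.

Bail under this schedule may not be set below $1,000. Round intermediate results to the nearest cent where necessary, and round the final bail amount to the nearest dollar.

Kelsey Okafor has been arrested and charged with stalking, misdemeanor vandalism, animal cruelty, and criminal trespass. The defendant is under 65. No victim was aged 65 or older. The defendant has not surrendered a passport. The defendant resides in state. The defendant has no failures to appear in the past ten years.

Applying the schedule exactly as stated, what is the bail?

Base amounts from the schedule: stalking $116,900; misdemeanor vandalism $4,000; animal cruelty $22,500; criminal trespass $1,700.
Stacking rule: sum of all bases. $116,900 + $4,000 + $22,500 + $1,700 = $145,100.
No failures to appear in the past ten years (−25%): $145,100 × 0.75 = $108,825.
$108,825 is at or above the $1,000 minimum.

$108,825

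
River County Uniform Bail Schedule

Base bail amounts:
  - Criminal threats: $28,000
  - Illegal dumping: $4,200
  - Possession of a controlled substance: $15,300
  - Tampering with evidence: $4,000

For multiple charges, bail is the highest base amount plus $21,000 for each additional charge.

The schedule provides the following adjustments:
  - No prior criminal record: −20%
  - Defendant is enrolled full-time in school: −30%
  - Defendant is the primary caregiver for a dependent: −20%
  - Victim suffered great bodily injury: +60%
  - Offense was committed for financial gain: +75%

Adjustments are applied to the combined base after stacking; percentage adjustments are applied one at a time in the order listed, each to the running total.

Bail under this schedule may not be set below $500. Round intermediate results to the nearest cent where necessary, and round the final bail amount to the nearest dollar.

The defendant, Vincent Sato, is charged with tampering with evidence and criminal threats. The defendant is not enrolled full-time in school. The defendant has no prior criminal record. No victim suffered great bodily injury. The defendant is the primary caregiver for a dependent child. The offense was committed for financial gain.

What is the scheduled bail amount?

$54,880

Base amounts from the schedule: tampering with evidence $4,000; criminal threats $28,000.
Stacking rule: highest base plus $21,000 per additional charge. Highest is criminal threats at $28,000; 1 additional charge → +$21,000. Combined base = $49,000.
No prior criminal record (−20%): $49,000 × 0.8 = $39,200.
Defendant is the primary caregiver for a dependent (−20%): $39,200 × 0.8 = $31,360.
Offense was committed for financial gain (+75%): $31,360 × 1.75 = $54,880.
$54,880 is at or above the $500 minimum.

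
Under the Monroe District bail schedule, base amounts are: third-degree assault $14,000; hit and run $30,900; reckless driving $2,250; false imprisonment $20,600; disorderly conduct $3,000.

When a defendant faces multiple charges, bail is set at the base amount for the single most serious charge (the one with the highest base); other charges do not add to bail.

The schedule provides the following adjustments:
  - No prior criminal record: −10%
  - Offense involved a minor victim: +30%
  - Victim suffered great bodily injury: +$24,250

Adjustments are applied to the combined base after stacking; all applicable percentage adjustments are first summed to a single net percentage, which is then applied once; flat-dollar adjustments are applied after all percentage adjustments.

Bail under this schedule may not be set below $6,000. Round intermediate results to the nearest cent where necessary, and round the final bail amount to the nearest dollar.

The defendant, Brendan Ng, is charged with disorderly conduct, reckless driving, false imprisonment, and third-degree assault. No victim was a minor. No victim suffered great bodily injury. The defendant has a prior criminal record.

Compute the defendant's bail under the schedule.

$20,600

Base amounts from the schedule: disorderly conduct $3,000; reckless driving $2,250; false imprisonment $20,600; third-degree assault $14,000.
Stacking rule: use the highest base only. Highest is false imprisonment at $20,600. Combined base = $20,600.
No adjustment factors apply to this defendant.
$20,600 is at or above the $6,000 minimum.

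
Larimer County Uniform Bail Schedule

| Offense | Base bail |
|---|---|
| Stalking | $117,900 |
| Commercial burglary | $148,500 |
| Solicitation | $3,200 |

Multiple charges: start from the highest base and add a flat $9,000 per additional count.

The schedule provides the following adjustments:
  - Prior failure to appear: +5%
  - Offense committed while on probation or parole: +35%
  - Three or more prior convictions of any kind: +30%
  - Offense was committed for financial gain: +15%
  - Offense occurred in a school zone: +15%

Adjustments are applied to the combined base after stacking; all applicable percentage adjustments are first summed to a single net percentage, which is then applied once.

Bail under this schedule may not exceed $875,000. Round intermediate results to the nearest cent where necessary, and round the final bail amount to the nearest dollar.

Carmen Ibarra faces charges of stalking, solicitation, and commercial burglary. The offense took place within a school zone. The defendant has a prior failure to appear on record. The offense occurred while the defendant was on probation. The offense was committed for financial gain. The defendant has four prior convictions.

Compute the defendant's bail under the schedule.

Base amounts from the schedule: stalking $117,900; solicitation $3,200; commercial burglary $148,500.
Stacking rule: highest base plus $9,000 per additional charge. Highest is commercial burglary at $148,500; 2 additional charges → +$18,000. Combined base = $166,500.
Net percentage adjustment: +5% +35% +30% +15% +15% = +100%. $166,500 × 2 = $333,000.
$333,000 is within the $875,000 maximum.

$333,000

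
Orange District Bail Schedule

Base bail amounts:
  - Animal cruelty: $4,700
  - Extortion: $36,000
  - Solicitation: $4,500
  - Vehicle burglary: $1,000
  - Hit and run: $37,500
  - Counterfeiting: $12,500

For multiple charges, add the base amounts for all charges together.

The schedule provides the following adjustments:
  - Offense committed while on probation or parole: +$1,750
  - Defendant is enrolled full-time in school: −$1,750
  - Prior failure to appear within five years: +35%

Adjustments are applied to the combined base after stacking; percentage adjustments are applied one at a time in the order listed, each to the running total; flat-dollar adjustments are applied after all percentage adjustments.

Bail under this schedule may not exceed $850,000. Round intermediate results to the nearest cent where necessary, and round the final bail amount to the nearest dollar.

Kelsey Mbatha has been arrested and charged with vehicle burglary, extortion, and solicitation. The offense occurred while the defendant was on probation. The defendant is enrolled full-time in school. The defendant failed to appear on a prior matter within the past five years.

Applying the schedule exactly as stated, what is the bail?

$56,025

Base amounts from the schedule: vehicle burglary $1,000; extortion $36,000; solicitation $4,500.
Stacking rule: sum of all bases. $1,000 + $36,000 + $4,500 = $41,500.
Prior failure to appear within five years (+35%): $41,500 × 1.35 = $56,025.
Offense committed while on probation or parole (+$1,750 flat): $56,025 + $1,750 = $57,775.
Defendant is enrolled full-time in school (−$1,750 flat): $57,775 − $1,750 = $56,025.
$56,025 is within the $850,000 maximum.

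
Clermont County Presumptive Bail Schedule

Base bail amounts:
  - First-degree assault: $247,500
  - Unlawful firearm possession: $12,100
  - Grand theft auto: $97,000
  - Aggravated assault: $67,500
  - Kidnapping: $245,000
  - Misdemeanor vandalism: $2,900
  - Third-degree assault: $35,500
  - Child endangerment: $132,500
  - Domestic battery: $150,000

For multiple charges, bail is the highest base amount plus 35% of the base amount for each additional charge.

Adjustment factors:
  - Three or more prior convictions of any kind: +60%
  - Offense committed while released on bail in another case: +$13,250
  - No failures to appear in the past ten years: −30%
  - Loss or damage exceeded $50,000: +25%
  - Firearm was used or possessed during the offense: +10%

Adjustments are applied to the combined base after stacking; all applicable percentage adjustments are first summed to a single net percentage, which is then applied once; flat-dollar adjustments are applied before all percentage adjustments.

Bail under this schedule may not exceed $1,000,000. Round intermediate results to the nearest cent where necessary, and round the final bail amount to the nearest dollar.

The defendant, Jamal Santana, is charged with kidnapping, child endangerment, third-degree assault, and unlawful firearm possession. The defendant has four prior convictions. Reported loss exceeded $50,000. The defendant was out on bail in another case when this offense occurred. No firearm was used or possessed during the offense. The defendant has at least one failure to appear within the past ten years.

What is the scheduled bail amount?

$594,377

Base amounts from the schedule: kidnapping $245,000; child endangerment $132,500; third-degree assault $35,500; unlawful firearm possession $12,100.
Stacking rule: highest base plus 35% of each additional charge. Highest is kidnapping at $245,000. Additional: $132,500 × 35% = $46,375; $35,500 × 35% = $12,425; $12,100 × 35% = $4,235. Combined base = $245,000 + $63,035 = $308,035.
Offense committed while released on bail in another case (+$13,250 flat): $308,035 + $13,250 = $321,285.
Net percentage adjustment: +60% +25% = +85%. $321,285 × 1.85 = $594,377.25.
$594,377.25 is within the $1,000,000 maximum.
Rounded to the nearest dollar: $594,377.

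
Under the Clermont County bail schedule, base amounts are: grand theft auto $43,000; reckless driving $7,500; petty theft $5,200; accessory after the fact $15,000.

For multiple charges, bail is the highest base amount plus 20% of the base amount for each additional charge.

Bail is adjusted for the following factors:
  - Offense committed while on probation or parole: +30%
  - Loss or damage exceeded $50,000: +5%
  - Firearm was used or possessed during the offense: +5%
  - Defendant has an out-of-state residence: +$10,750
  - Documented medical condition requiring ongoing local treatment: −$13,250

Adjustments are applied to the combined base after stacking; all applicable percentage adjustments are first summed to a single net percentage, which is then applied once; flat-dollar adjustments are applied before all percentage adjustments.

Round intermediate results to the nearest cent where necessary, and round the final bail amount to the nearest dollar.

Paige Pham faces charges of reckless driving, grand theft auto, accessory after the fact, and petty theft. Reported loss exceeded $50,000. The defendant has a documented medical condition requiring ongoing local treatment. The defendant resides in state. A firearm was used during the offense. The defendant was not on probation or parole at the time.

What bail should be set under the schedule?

Base amounts from the schedule: reckless driving $7,500; grand theft auto $43,000; accessory after the fact $15,000; petty theft $5,200.
Stacking rule: highest base plus 20% of each additional charge. Highest is grand theft auto at $43,000. Additional: $7,500 × 20% = $1,500; $15,000 × 20% = $3,000; $5,200 × 20% = $1,040. Combined base = $43,000 + $5,540 = $48,540.
Documented medical condition requiring ongoing local treatment (−$13,250 flat): $48,540 − $13,250 = $35,290.
Net percentage adjustment: +5% +5% = +10%. $35,290 × 1.1 = $38,819.

$38,819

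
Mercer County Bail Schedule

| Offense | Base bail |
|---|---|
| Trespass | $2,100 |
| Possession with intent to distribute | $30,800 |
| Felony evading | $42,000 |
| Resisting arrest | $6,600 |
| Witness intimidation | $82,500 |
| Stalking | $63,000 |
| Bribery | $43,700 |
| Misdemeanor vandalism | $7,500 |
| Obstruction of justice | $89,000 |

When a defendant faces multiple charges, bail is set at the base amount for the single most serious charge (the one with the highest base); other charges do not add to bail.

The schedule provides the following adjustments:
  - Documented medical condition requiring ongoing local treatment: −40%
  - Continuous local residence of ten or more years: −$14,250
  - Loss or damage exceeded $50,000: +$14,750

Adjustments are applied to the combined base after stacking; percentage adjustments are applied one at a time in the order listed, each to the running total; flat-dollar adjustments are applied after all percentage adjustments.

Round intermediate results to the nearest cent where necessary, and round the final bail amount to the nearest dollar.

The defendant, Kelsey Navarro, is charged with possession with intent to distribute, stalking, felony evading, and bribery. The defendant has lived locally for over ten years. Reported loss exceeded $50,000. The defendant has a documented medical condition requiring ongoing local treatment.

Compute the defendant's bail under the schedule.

$38,300

Base amounts from the schedule: possession with intent to distribute $30,800; stalking $63,000; felony evading $42,000; bribery $43,700.
Stacking rule: use the highest base only. Highest is stalking at $63,000. Combined base = $63,000.
Documented medical condition requiring ongoing local treatment (−40%): $63,000 × 0.6 = $37,800.
Continuous local residence of ten or more years (−$14,250 flat): $37,800 − $14,250 = $23,550.
Loss or damage exceeded $50,000 (+$14,750 flat): $23,550 + $14,750 = $38,300.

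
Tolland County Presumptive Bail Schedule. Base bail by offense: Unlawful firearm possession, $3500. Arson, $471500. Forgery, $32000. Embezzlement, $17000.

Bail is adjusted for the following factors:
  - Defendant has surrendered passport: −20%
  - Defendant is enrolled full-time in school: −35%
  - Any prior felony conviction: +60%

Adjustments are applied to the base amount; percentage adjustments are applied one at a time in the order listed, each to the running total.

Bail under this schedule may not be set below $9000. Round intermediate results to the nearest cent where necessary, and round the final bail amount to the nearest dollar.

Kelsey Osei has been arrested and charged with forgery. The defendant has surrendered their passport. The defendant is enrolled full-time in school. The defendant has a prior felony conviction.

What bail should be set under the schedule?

Base amounts from the schedule: forgery $32000.
Single charge. Combined base = $32000.
Defendant has surrendered passport (−20%): $32000 × 0.8 = $25600.
Defendant is enrolled full-time in school (−35%): $25600 × 0.65 = $16640.
Any prior felony conviction (+60%): $16640 × 1.6 = $26624.
$26624 is at or above the $9000 minimum.

$26624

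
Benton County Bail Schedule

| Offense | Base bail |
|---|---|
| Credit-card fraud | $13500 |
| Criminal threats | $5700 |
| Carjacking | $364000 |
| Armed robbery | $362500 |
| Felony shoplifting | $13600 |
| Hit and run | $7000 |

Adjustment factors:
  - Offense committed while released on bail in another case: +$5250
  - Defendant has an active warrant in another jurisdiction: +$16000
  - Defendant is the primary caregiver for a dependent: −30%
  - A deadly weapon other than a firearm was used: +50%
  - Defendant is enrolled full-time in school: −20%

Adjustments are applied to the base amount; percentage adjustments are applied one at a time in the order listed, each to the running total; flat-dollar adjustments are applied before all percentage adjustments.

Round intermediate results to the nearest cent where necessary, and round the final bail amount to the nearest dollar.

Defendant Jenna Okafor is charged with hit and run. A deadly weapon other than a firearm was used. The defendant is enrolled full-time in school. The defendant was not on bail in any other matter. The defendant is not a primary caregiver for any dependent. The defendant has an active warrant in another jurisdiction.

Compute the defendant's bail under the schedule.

$27600

Base amounts from the schedule: hit and run $7000.
Single charge. Combined base = $7000.
Defendant has an active warrant in another jurisdiction (+$16000 flat): $7000 + $16000 = $23000.
A deadly weapon other than a firearm was used (+50%): $23000 × 1.5 = $34500.
Defendant is enrolled full-time in school (−20%): $34500 × 0.8 = $27600.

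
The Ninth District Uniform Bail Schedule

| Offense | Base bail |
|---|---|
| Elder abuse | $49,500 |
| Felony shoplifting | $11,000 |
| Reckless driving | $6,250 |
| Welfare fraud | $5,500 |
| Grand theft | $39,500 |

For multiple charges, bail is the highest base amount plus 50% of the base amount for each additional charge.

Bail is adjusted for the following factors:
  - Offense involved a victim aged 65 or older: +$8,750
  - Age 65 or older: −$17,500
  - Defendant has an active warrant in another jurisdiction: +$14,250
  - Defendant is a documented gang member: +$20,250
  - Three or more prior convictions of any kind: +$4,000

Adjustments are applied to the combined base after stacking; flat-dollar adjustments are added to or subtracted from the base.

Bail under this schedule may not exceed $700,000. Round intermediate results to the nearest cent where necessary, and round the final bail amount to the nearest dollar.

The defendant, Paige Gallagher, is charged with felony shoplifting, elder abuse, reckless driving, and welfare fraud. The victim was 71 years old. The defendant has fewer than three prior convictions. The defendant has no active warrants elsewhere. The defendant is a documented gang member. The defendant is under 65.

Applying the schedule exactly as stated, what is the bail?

Base amounts from the schedule: felony shoplifting $11,000; elder abuse $49,500; reckless driving $6,250; welfare fraud $5,500.
Stacking rule: highest base plus 50% of each additional charge. Highest is elder abuse at $49,500. Additional: $11,000 × 50% = $5,500; $6,250 × 50% = $3,125; $5,500 × 50% = $2,750. Combined base = $49,500 + $11,375 = $60,875.
Offense involved a victim aged 65 or older (+$8,750 flat): $60,875 + $8,750 = $69,625.
Defendant is a documented gang member (+$20,250 flat): $69,625 + $20,250 = $89,875.
$89,875 is within the $700,000 maximum.

$89,875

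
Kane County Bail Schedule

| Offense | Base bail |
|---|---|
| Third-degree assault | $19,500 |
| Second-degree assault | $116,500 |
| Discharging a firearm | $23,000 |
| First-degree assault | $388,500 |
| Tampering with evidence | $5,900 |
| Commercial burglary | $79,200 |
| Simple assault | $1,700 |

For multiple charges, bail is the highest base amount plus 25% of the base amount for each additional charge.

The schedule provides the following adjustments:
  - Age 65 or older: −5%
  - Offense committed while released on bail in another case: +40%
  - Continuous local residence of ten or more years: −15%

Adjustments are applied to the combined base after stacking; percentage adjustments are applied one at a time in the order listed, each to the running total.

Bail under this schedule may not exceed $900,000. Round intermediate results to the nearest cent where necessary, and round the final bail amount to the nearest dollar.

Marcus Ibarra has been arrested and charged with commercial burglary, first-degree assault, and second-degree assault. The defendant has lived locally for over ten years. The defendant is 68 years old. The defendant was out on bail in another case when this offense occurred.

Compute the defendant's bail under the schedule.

$494,509

Base amounts from the schedule: commercial burglary $79,200; first-degree assault $388,500; second-degree assault $116,500.
Stacking rule: highest base plus 25% of each additional charge. Highest is first-degree assault at $388,500. Additional: $79,200 × 25% = $19,800; $116,500 × 25% = $29,125. Combined base = $388,500 + $48,925 = $437,425.
Age 65 or older (−5%): $437,425 × 0.95 = $415,553.75.
Offense committed while released on bail in another case (+40%): $415,553.75 × 1.4 = $581,775.25.
Continuous local residence of ten or more years (−15%): $581,775.25 × 0.85 = $494,508.96.
$494,508.96 is within the $900,000 maximum.
Rounded to the nearest dollar: $494,509.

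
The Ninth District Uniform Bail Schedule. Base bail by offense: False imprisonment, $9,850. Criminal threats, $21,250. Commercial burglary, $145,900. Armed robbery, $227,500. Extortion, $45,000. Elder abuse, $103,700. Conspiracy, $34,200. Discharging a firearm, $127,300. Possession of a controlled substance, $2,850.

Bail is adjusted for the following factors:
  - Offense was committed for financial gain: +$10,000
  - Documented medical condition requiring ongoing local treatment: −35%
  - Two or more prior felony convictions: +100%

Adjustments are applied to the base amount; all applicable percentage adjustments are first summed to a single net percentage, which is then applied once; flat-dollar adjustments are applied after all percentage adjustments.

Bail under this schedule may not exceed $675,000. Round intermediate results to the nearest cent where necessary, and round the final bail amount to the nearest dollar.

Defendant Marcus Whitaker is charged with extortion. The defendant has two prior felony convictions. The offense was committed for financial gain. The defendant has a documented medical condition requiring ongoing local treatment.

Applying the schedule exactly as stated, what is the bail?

Base amounts from the schedule: extortion $45,000.
Single charge. Combined base = $45,000.
Net percentage adjustment: −35% +100% = +65%. $45,000 × 1.65 = $74,250.
Offense was committed for financial gain (+$10,000 flat): $74,250 + $10,000 = $84,250.
$84,250 is within the $675,000 maximum.

$84,250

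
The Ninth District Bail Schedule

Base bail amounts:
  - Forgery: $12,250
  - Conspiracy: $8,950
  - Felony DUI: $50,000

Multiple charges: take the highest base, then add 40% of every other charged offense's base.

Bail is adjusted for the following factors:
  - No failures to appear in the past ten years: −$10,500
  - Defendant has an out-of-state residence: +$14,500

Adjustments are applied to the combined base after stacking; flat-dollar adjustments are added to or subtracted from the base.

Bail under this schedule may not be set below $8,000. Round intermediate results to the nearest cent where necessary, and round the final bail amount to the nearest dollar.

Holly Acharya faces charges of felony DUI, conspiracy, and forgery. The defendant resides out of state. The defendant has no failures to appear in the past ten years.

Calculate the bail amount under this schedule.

Base amounts from the schedule: felony DUI $50,000; conspiracy $8,950; forgery $12,250.
Stacking rule: highest base plus 40% of each additional charge. Highest is felony DUI at $50,000. Additional: $8,950 × 40% = $3,580; $12,250 × 40% = $4,900. Combined base = $50,000 + $8,480 = $58,480.
No failures to appear in the past ten years (−$10,500 flat): $58,480 − $10,500 = $47,980.
Defendant has an out-of-state residence (+$14,500 flat): $47,980 + $14,500 = $62,480.
$62,480 is at or above the $8,000 minimum.

$62,480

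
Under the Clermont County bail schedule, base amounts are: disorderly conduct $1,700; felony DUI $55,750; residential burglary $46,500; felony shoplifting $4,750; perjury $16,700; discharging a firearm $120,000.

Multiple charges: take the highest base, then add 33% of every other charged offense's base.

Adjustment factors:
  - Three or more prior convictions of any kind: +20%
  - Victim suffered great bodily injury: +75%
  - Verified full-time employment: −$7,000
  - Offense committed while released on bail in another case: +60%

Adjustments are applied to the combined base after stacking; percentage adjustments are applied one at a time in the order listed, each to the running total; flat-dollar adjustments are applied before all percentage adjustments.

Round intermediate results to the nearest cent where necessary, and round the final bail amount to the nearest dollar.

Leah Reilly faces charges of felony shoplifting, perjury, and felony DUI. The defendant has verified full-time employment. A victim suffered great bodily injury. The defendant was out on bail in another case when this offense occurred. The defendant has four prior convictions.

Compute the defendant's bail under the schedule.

$187,584

Base amounts from the schedule: felony shoplifting $4,750; perjury $16,700; felony DUI $55,750.
Stacking rule: highest base plus 33% of each additional charge. Highest is felony DUI at $55,750. Additional: $4,750 × 33% = $1,567.50; $16,700 × 33% = $5,511. Combined base = $55,750 + $7,078.50 = $62,828.50.
Verified full-time employment (−$7,000 flat): $62,828.50 − $7,000 = $55,828.50.
Three or more prior convictions of any kind (+20%): $55,828.50 × 1.2 = $66,994.20.
Victim suffered great bodily injury (+75%): $66,994.20 × 1.75 = $117,239.85.
Offense committed while released on bail in another case (+60%): $117,239.85 × 1.6 = $187,583.76.
Rounded to the nearest dollar: $187,584.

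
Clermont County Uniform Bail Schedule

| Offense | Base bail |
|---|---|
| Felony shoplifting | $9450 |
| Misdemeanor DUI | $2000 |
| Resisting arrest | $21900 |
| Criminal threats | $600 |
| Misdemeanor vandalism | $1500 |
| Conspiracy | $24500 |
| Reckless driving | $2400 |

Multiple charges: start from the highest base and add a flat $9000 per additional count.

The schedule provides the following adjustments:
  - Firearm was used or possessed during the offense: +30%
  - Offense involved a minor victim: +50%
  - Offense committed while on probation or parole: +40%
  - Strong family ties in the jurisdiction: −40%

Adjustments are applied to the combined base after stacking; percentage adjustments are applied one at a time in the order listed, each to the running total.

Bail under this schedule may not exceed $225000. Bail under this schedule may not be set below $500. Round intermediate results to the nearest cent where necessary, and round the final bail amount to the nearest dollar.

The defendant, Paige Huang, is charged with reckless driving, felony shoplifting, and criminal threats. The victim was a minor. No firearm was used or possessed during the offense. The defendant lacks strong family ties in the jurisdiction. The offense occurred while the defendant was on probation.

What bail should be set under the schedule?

$57645

Base amounts from the schedule: reckless driving $2400; felony shoplifting $9450; criminal threats $600.
Stacking rule: highest base plus $9000 per additional charge. Highest is felony shoplifting at $9450; 2 additional charges → +$18000. Combined base = $27450.
Offense involved a minor victim (+50%): $27450 × 1.5 = $41175.
Offense committed while on probation or parole (+40%): $41175 × 1.4 = $57645.
$57645 is within the $225000 maximum.
$57645 is at or above the $500 minimum.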